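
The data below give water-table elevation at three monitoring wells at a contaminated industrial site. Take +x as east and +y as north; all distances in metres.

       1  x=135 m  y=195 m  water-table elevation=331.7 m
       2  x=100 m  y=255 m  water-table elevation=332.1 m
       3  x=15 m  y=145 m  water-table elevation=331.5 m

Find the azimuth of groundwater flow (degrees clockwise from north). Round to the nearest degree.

With h = a·x + b·y + c and 1 as origin, the differences give:
  (-35)·a + 60·b = +0.4
  (-120)·a + (-50)·b = -0.2
Eliminate b (×(-50) and ×60, subtract): 8950·a = -8.00 → a = ∂h/∂x = -0.0008939
Back-substitute: b = ∂h/∂y = +0.006145.
Flow direction (−∇h) has components (+0.0008939 E, -0.006145 N).
Azimuth = atan2(E, N) = atan2(+0.0008939, -0.006145) = 171.7° ≈ 172°.

172°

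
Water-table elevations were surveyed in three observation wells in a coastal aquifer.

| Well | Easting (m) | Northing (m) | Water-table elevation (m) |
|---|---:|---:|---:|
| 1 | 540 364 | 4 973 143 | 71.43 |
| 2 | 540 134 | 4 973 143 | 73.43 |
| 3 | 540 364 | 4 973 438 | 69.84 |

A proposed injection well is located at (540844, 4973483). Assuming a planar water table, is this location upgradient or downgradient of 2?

∂h/∂x = (73.43 − 71.43) / (540134 − 540364) = -0.008696
∂h/∂y = (69.84 − 71.43) / (4973438 − 4973143) = -0.005390
Head at (540844, 4973483) = 71.43 + (-0.008696)·(480) + (-0.005390)·(340) = 65.42 m.
That is lower than the 73.43 m at 2, so the point is downgradient.

downgradient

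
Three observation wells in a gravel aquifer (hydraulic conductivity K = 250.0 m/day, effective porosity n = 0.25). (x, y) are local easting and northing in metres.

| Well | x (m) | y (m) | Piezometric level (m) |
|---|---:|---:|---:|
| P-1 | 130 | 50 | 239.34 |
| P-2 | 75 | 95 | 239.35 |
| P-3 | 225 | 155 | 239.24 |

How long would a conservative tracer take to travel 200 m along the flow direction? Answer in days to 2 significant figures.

Differences from P-1: to P-2 (Δx, Δy, Δh) = (-55, 45, +0.01); to P-3 = (95, 105, -0.10).
Solve a·Δx + b·Δy = Δh: det = (-55)·105 − 95·45 = -10050.
∂h/∂x = [(+0.01)·105 − (-0.10)·45] / -10050 = -0.0005522
∂h/∂y = [(-55)·(-0.10) − 95·(+0.01)] / -10050 = -0.0004527
|∇h| = √(-0.0005522² + -0.0004527²) = 0.000714
Seepage velocity v = K·i/n = 250.0 × 0.000714 / 0.25 = 0.714 m/day.
t = 200 / 0.714 = 280.1 days.

280 days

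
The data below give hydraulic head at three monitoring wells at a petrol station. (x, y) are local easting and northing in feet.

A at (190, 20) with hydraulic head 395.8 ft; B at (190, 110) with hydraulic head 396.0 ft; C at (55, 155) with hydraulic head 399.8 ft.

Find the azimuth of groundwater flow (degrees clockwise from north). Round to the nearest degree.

With h = a·x + b·y + c and A as origin, the differences give:
  0·a + 90·b = +0.2
  (-135)·a + 135·b = +4.0
Eliminate b (×135 and ×90, subtract): 12150·a = -333.00 → a = ∂h/∂x = -0.02741
Back-substitute: b = ∂h/∂y = +0.002222.
Flow direction (−∇h) has components (+0.02741 E, -0.002222 N).
Azimuth = atan2(E, N) = atan2(+0.02741, -0.002222) = 94.6° ≈ 095°.

095°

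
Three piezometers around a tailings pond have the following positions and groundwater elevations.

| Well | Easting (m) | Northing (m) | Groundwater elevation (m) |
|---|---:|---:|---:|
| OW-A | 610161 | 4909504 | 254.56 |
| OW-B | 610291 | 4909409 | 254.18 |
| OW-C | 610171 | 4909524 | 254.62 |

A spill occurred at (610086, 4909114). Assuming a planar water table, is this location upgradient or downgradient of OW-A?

Differences from OW-A: to OW-B (Δx, Δy, Δh) = (130, -95, -0.38); to OW-C = (10, 20, +0.06).
Determinant of the coordinate differences = 130·20 − 10·(-95) = 3550.
∂h/∂x = [(-0.38)·20 − (+0.06)·(-95)] / 3550 = -0.0005352
∂h/∂y = [130·(+0.06) − 10·(-0.38)] / 3550 = +0.003268
Head at (610086, 4909114) = 254.56 + (-0.0005352)·(-75) + (+0.003268)·(-390) = 253.33 m.
That is lower than the 254.56 m at OW-A, so the point is downgradient.

downgradient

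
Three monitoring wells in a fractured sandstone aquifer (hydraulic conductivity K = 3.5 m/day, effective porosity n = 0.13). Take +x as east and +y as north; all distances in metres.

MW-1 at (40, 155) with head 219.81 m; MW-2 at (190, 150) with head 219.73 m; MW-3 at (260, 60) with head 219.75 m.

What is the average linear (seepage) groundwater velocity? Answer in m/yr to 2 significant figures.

With h = a·x + b·y + c and MW-1 as origin, the differences give:
  150·a + (-5)·b = -0.08
  220·a + (-95)·b = -0.06
Eliminate b (×(-95) and ×(-5), subtract): -13150·a = 7.300 → a = ∂h/∂x = -0.0005551
Back-substitute: b = ∂h/∂y = -0.0006540.
|∇h| = √(-0.0005551² + -0.0006540²) = 0.0008578
Seepage velocity v = K·i/n = 3.5 × 0.0008578 / 0.13 = 0.02309 m/day = 8.434 m/yr.

8.4 m/yr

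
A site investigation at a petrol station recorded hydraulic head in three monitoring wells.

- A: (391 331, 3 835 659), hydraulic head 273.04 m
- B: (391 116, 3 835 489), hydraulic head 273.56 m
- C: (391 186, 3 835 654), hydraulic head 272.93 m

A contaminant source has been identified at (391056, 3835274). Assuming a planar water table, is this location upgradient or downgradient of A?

With h = a·x + b·y + c and A as origin, the differences give:
  (-215)·a + (-170)·b = +0.52
  (-145)·a + (-5)·b = -0.11
Eliminate b (×(-5) and ×(-170), subtract): -23575·a = -21.300 → a = ∂h/∂x = +0.0009035
Back-substitute: b = ∂h/∂y = -0.004201.
Head at (391056, 3835274) = 273.04 + (+0.0009035)·(-275) + (-0.004201)·(-385) = 274.41 m.
That is higher than the 273.04 m at A, so the point is upgradient.

upgradient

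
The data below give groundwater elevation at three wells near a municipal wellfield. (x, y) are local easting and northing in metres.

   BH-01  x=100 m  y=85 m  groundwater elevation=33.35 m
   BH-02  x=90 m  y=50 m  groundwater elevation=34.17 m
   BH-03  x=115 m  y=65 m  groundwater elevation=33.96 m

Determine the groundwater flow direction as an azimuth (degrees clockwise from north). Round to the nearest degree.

345°

With h = a·x + b·y + c and BH-01 as origin, the differences give:
  (-10)·a + (-35)·b = +0.82
  15·a + (-20)·b = +0.61
Eliminate b (×(-20) and ×(-35), subtract): 725·a = 4.950 → a = ∂h/∂x = +0.006828
Back-substitute: b = ∂h/∂y = -0.02538.
Flow direction (−∇h) has components (-0.006828 E, +0.02538 N).
Azimuth = atan2(E, N) = atan2(-0.006828, +0.02538) = 344.9° ≈ 345°.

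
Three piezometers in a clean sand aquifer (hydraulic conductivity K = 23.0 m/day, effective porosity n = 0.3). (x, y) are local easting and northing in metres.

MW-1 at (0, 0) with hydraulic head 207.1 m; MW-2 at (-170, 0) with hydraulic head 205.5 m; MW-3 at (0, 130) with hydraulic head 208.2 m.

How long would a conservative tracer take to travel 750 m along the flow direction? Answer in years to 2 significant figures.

2.1 years

∂h/∂x = (205.5 − 207.1) / (-170 − 0) = +0.009412
∂h/∂y = (208.2 − 207.1) / (130 − 0) = +0.008462
|∇h| = √(0.009412² + 0.008462²) = 0.01266
Seepage velocity v = K·i/n = 23.0 × 0.01266 / 0.3 = 0.9706 m/day.
t = 750 / 0.9706 = 772.7 days = 2.12 years.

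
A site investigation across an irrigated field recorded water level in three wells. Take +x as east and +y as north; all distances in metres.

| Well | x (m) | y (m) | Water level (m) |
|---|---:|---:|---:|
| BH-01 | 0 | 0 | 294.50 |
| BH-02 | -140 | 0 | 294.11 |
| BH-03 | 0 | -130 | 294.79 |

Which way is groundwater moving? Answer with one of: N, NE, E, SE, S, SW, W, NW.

NW

∂h/∂x = (294.11 − 294.50) / (-140 − 0) = +0.002786
∂h/∂y = (294.79 − 294.50) / (-130 − 0) = -0.002231
Flow = −∇h = (-0.002786 east, +0.002231 north), which points northwest.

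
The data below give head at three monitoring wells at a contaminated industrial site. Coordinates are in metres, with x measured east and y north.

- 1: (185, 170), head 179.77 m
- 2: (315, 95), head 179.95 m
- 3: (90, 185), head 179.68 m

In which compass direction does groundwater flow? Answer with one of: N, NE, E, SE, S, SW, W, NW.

With h = a·x + b·y + c and 1 as origin, the differences give:
  130·a + (-75)·b = +0.18
  (-95)·a + 15·b = -0.09
Eliminate b (×15 and ×(-75), subtract): -5175·a = -4.050 → a = ∂h/∂x = +0.0007826
Back-substitute: b = ∂h/∂y = -0.001043.
Flow = −∇h = (-0.0007826 east, +0.001043 north), which points northwest.

NW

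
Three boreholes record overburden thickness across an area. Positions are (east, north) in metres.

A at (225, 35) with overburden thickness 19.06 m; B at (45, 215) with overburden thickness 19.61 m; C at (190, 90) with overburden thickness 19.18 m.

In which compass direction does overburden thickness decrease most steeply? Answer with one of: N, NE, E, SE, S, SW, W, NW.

Differences from A: to B (Δx, Δy, Δh) = (-180, 180, +0.55); to C = (-35, 55, +0.12).
Solve a·Δx + b·Δy = Δd: det = (-180)·55 − (-35)·180 = -3600.
∂d/∂x = [(+0.55)·55 − (+0.12)·180] / -3600 = -0.002403
∂d/∂y = [(-180)·(+0.12) − (-35)·(+0.55)] / -3600 = +0.0006528
Steepest decrease is along −∇f = (+0.002403 E, -0.0006528 N) → east.

E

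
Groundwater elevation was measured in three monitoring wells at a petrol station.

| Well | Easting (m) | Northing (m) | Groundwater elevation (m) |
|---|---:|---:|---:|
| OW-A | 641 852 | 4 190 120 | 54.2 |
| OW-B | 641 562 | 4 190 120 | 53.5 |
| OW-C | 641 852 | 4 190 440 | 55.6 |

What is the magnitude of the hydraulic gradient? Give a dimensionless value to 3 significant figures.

∂h/∂x = (53.5 − 54.2) / (641562 − 641852) = +0.002414
∂h/∂y = (55.6 − 54.2) / (4190440 − 4190120) = +0.004375
|∇h| = √(0.002414² + 0.004375²) = 0.004997

0.00500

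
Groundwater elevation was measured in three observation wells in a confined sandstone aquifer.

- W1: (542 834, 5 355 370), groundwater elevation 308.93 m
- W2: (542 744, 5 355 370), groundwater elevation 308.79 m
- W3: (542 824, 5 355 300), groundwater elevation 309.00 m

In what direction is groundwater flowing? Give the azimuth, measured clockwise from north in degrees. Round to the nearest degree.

Three-point gradient (reference W1): Δ to W2 = (-90, 0, -0.14), Δ to W3 = (-10, -70, +0.07).
∂h/∂x = +0.001556, ∂h/∂y = -0.001222 (det = 6300).
Flow direction (−∇h) has components (-0.001556 E, +0.001222 N).
Azimuth = atan2(E, N) = atan2(-0.001556, +0.001222) = 308.2° ≈ 308°.

308°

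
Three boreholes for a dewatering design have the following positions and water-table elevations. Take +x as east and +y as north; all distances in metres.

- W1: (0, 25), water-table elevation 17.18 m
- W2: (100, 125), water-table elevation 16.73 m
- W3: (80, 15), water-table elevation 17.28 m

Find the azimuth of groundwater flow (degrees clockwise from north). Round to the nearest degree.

353°

Differences from W1: to W2 (Δx, Δy, Δh) = (100, 100, -0.45); to W3 = (80, -10, +0.10).
Determinant of the coordinate differences = 100·(-10) − 80·100 = -9000.
∂h/∂x = [(-0.45)·(-10) − (+0.10)·100] / -9000 = +0.0006111
∂h/∂y = [100·(+0.10) − 80·(-0.45)] / -9000 = -0.005111
Flow direction (−∇h) has components (-0.0006111 E, +0.005111 N).
Azimuth = atan2(E, N) = atan2(-0.0006111, +0.005111) = 353.2° ≈ 353°.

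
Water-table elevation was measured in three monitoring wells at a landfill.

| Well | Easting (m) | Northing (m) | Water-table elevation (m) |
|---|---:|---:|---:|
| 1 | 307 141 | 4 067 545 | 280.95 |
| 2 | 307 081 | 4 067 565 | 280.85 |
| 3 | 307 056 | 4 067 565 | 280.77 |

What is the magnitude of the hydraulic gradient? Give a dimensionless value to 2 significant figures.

With h = a·x + b·y + c and 1 as origin, the differences give:
  (-60)·a + 20·b = -0.10
  (-85)·a + 20·b = -0.18
Eliminate b (×20 and ×20, subtract): 500·a = 1.600 → a = ∂h/∂x = +0.003200
Back-substitute: b = ∂h/∂y = +0.004600.
|∇h| = √(0.003200² + 0.004600²) = 0.005604

0.0056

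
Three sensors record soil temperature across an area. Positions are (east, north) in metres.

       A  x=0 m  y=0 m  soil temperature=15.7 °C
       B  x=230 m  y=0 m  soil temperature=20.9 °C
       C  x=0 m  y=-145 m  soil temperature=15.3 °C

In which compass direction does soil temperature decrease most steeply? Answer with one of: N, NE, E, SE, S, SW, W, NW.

W

∂T/∂x = (20.9 − 15.7) / (230 − 0) = +0.02261
∂T/∂y = (15.3 − 15.7) / (-145 − 0) = +0.002759
Steepest decrease is along −∇f = (-0.02261 E, -0.002759 N) → west.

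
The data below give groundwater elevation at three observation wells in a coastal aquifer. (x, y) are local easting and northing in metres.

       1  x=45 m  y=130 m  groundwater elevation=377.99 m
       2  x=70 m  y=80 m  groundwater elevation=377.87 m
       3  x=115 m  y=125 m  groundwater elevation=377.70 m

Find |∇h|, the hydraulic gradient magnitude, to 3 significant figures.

Taking 1 as reference: 2−1 = (25, -50, -0.12); 3−1 = (70, -5, -0.29).
Solve a·Δx + b·Δy = Δh: det = 25·(-5) − 70·(-50) = 3375.
∂h/∂x = [(-0.12)·(-5) − (-0.29)·(-50)] / 3375 = -0.004119
∂h/∂y = [25·(-0.29) − 70·(-0.12)] / 3375 = +0.0003407
|∇h| = √(-0.004119² + 0.0003407²) = 0.004133

0.00413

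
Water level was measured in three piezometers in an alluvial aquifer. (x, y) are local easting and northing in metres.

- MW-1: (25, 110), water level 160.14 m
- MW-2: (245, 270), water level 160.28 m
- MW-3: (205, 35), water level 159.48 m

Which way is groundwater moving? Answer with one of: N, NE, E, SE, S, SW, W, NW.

Differences from MW-1: to MW-2 (Δx, Δy, Δh) = (220, 160, +0.14); to MW-3 = (180, -75, -0.66).
Solve a·Δx + b·Δy = Δh: det = 220·(-75) − 180·160 = -45300.
∂h/∂x = [(+0.14)·(-75) − (-0.66)·160] / -45300 = -0.002099
∂h/∂y = [220·(-0.66) − 180·(+0.14)] / -45300 = +0.003762
Flow = −∇h = (+0.002099 east, -0.003762 north), which points southeast.

SE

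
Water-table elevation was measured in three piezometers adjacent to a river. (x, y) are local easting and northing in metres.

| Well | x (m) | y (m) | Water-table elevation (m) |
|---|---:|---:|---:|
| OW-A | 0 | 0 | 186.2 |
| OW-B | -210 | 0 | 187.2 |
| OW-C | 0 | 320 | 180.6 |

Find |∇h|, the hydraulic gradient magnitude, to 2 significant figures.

0.018

∂h/∂x = (187.2 − 186.2) / (-210 − 0) = -0.004762
∂h/∂y = (180.6 − 186.2) / (320 − 0) = -0.01750
|∇h| = √(-0.004762² + -0.01750²) = 0.01814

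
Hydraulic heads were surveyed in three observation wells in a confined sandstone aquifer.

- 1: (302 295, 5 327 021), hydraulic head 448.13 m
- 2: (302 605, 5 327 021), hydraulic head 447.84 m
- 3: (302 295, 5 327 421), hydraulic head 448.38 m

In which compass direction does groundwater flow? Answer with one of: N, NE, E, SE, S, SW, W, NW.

∂h/∂x = (447.84 − 448.13) / (302605 − 302295) = -0.0009355
∂h/∂y = (448.38 − 448.13) / (5327421 − 5327021) = +0.0006250
Flow = −∇h = (+0.0009355 east, -0.0006250 north), which points southeast.

SE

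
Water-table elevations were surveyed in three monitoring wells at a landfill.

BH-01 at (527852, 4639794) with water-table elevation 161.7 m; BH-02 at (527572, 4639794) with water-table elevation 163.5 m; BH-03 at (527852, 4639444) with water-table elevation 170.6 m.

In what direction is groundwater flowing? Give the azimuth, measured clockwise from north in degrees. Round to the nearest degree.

014°

∂h/∂x = (163.5 − 161.7) / (527572 − 527852) = -0.006429
∂h/∂y = (170.6 − 161.7) / (4639444 − 4639794) = -0.02543
Flow direction (−∇h) has components (+0.006429 E, +0.02543 N).
Azimuth = atan2(E, N) = atan2(+0.006429, +0.02543) = 14.2° ≈ 014°.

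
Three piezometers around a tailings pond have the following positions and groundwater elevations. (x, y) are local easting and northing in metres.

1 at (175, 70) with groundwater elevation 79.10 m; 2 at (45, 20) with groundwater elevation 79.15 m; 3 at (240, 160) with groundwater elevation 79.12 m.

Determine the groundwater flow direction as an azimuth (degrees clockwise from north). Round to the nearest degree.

137°

With h = a·x + b·y + c and 1 as origin, the differences give:
  (-130)·a + (-50)·b = +0.05
  65·a + 90·b = +0.02
Eliminate b (×90 and ×(-50), subtract): -8450·a = 5.500 → a = ∂h/∂x = -0.0006509
Back-substitute: b = ∂h/∂y = +0.0006923.
Flow direction (−∇h) has components (+0.0006509 E, -0.0006923 N).
Azimuth = atan2(E, N) = atan2(+0.0006509, -0.0006923) = 136.8° ≈ 137°.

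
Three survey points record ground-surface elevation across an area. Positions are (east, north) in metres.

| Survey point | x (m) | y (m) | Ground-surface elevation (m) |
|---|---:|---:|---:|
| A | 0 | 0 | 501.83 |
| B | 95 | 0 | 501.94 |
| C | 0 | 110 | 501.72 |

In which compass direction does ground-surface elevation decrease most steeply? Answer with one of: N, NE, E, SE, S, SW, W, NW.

∂z/∂x = (501.94 − 501.83) / (95 − 0) = +0.001158
∂z/∂y = (501.72 − 501.83) / (110 − 0) = -0.0010000
Steepest decrease is along −∇f = (-0.001158 E, +0.0010000 N) → northwest.

NW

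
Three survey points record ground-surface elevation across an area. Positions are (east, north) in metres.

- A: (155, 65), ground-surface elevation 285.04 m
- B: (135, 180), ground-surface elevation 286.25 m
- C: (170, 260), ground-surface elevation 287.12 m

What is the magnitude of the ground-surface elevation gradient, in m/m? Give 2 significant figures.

0.011 m/m

Three-point gradient (reference A): Δ to B = (-20, 115, +1.21), Δ to C = (15, 195, +2.08).
∂z/∂x = +0.0005778, ∂z/∂y = +0.01062 (det = -5625).
|∇f| = √(0.0005778² + 0.01062²) = 0.01064 m/m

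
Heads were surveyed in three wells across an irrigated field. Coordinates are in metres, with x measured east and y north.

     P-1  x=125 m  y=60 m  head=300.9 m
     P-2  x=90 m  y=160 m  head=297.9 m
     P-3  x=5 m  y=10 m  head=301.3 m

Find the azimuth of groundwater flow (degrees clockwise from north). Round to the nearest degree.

Taking P-1 as reference: P-2−P-1 = (-35, 100, -3.0); P-3−P-1 = (-120, -50, +0.4).
Solve a·Δx + b·Δy = Δh: det = (-35)·(-50) − (-120)·100 = 13750.
∂h/∂x = [(-3.0)·(-50) − (+0.4)·100] / 13750 = +0.008000
∂h/∂y = [(-35)·(+0.4) − (-120)·(-3.0)] / 13750 = -0.02720
Flow direction (−∇h) has components (-0.008000 E, +0.02720 N).
Azimuth = atan2(E, N) = atan2(-0.008000, +0.02720) = 343.6° ≈ 344°.

344°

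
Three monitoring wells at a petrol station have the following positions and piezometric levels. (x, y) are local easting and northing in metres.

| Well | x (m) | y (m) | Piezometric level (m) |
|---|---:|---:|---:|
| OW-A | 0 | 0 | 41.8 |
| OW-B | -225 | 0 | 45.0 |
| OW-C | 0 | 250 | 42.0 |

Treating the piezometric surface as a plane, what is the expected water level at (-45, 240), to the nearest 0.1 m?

∂h/∂x = (45.0 − 41.8) / (-225 − 0) = -0.01422
∂h/∂y = (42.0 − 41.8) / (250 − 0) = +0.0008000
h(-45, 240) = 41.8 + (-0.01422)·(-45) + (+0.0008000)·(240) = 41.8 +0.640 +0.192 = 42.632 m.

42.6 m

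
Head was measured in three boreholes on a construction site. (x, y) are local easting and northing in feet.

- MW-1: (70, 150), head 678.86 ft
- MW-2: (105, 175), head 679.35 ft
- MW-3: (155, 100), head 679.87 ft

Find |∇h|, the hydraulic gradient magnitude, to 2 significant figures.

0.013

With h = a·x + b·y + c and MW-1 as origin, the differences give:
  35·a + 25·b = +0.49
  85·a + (-50)·b = +1.01
Eliminate b (×(-50) and ×25, subtract): -3875·a = -49.750 → a = ∂h/∂x = +0.01284
Back-substitute: b = ∂h/∂y = +0.001626.
|∇h| = √(0.01284² + 0.001626²) = 0.01294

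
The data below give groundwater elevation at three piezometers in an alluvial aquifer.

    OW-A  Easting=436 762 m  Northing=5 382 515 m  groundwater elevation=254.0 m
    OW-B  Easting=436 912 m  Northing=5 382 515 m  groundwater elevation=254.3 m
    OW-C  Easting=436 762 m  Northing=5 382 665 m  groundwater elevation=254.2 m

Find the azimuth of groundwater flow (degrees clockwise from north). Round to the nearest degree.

∂h/∂x = (254.3 − 254.0) / (436912 − 436762) = +0.002000
∂h/∂y = (254.2 − 254.0) / (5382665 − 5382515) = +0.001333
Flow direction (−∇h) has components (-0.002000 E, -0.001333 N).
Azimuth = atan2(E, N) = atan2(-0.002000, -0.001333) = 236.3° ≈ 236°.

236°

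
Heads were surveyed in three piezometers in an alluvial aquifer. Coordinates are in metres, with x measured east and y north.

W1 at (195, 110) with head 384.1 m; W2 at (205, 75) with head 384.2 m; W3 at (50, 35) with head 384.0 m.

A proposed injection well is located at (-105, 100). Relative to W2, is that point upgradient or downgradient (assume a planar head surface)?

With h = a·x + b·y + c and W1 as origin, the differences give:
  10·a + (-35)·b = +0.1
  (-145)·a + (-75)·b = -0.1
Eliminate b (×(-75) and ×(-35), subtract): -5825·a = -11.00 → a = ∂h/∂x = +0.001888
Back-substitute: b = ∂h/∂y = -0.002318.
Head at (-105, 100) = 384.1 + (+0.001888)·(-300) + (-0.002318)·(-10) = 383.56 m.
That is lower than the 384.2 m at W2, so the point is downgradient.

downgradient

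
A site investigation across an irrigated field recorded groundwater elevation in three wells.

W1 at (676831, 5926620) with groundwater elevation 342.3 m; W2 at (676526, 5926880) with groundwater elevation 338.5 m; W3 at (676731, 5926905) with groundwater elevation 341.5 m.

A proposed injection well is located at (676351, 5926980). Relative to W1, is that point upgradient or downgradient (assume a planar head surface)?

downgradient

Differences from W1: to W2 (Δx, Δy, Δh) = (-305, 260, -3.8); to W3 = (-100, 285, -0.8).
Solve a·Δx + b·Δy = Δh: det = (-305)·285 − (-100)·260 = -60925.
∂h/∂x = [(-3.8)·285 − (-0.8)·260] / -60925 = +0.01436
∂h/∂y = [(-305)·(-0.8) − (-100)·(-3.8)] / -60925 = +0.002232
Head at (676351, 5926980) = 342.3 + (+0.01436)·(-480) + (+0.002232)·(360) = 336.21 m.
That is lower than the 342.3 m at W1, so the point is downgradient.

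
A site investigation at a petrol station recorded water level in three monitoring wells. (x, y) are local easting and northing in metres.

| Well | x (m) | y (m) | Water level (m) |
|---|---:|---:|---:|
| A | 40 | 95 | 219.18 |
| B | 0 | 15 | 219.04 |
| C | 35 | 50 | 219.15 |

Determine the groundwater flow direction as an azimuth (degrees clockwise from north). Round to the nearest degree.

263°

Three-point gradient (reference A): Δ to B = (-40, -80, -0.14), Δ to C = (-5, -45, -0.03).
∂h/∂x = +0.002786, ∂h/∂y = +0.0003571 (det = 1400).
Flow direction (−∇h) has components (-0.002786 E, -0.0003571 N).
Azimuth = atan2(E, N) = atan2(-0.002786, -0.0003571) = 262.7° ≈ 263°.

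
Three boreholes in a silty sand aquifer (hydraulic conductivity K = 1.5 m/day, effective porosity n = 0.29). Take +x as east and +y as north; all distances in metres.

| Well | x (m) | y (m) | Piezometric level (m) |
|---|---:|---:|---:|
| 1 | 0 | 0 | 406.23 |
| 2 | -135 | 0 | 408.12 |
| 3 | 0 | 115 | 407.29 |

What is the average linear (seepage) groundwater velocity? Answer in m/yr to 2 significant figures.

32 m/yr

∂h/∂x = (408.12 − 406.23) / (-135 − 0) = -0.01400
∂h/∂y = (407.29 − 406.23) / (115 − 0) = +0.009217
|∇h| = √(-0.01400² + 0.009217²) = 0.01676
Seepage velocity v = K·i/n = 1.5 × 0.01676 / 0.29 = 0.08669 m/day = 31.66 m/yr.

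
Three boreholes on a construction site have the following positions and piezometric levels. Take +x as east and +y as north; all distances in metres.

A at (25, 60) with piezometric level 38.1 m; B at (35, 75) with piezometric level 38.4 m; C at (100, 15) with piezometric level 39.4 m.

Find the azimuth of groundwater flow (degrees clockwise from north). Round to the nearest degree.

254°

Differences from A: to B (Δx, Δy, Δh) = (10, 15, +0.3); to C = (75, -45, +1.3).
Determinant of the coordinate differences = 10·(-45) − 75·15 = -1575.
∂h/∂x = [(+0.3)·(-45) − (+1.3)·15] / -1575 = +0.02095
∂h/∂y = [10·(+1.3) − 75·(+0.3)] / -1575 = +0.006032
Flow direction (−∇h) has components (-0.02095 E, -0.006032 N).
Azimuth = atan2(E, N) = atan2(-0.02095, -0.006032) = 253.9° ≈ 254°.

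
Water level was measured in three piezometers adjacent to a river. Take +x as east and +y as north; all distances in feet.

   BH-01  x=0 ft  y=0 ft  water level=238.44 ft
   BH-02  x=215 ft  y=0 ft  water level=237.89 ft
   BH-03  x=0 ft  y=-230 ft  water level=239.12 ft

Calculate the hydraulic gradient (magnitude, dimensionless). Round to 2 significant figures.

0.0039

∂h/∂x = (237.89 − 238.44) / (215 − 0) = -0.002558
∂h/∂y = (239.12 − 238.44) / (-230 − 0) = -0.002957
|∇h| = √(-0.002558² + -0.002957²) = 0.00391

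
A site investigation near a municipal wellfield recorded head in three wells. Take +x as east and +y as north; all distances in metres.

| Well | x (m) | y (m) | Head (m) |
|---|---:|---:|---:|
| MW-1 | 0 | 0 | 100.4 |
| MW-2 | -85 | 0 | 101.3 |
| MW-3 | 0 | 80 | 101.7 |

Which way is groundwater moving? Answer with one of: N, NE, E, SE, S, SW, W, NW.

SE

∂h/∂x = (101.3 − 100.4) / (-85 − 0) = -0.01059
∂h/∂y = (101.7 − 100.4) / (80 − 0) = +0.01625
Flow = −∇h = (+0.01059 east, -0.01625 north), which points southeast.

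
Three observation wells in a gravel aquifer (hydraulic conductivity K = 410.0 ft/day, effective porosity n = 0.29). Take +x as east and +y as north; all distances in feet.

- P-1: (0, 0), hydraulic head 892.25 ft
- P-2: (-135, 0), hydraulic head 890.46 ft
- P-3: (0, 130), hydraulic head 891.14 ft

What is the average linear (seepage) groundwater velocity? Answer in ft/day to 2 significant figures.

22 ft/day

∂h/∂x = (890.46 − 892.25) / (-135 − 0) = +0.01326
∂h/∂y = (891.14 − 892.25) / (130 − 0) = -0.008538
|∇h| = √(0.01326² + -0.008538²) = 0.01577
Seepage velocity v = K·i/n = 410.0 × 0.01577 / 0.29 = 22.3 ft/day.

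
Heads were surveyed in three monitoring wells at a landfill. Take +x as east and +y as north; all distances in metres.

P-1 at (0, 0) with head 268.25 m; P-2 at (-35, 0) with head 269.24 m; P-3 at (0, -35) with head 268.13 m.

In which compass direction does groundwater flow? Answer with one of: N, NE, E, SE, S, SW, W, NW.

∂h/∂x = (269.24 − 268.25) / (-35 − 0) = -0.02829
∂h/∂y = (268.13 − 268.25) / (-35 − 0) = +0.003429
Flow = −∇h = (+0.02829 east, -0.003429 north), which points east.

E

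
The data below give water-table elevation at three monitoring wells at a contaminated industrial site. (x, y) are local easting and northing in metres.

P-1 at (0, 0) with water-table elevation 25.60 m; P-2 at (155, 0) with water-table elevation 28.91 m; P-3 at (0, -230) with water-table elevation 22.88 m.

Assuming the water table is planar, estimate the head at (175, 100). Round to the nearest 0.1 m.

∂h/∂x = (28.91 − 25.60) / (155 − 0) = +0.02135
∂h/∂y = (22.88 − 25.60) / (-230 − 0) = +0.01183
h(175, 100) = 25.60 + (+0.02135)·(175) + (+0.01183)·(100) = 25.60 +3.737 +1.183 = 30.520 m.

30.5 m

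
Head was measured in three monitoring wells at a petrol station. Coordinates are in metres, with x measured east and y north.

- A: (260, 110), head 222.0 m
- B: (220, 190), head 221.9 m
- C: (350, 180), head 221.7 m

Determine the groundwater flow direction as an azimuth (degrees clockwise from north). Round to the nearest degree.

Differences from A: to B (Δx, Δy, Δh) = (-40, 80, -0.1); to C = (90, 70, -0.3).
Solve a·Δx + b·Δy = Δh: det = (-40)·70 − 90·80 = -10000.
∂h/∂x = [(-0.1)·70 − (-0.3)·80] / -10000 = -0.001700
∂h/∂y = [(-40)·(-0.3) − 90·(-0.1)] / -10000 = -0.002100
Flow direction (−∇h) has components (+0.001700 E, +0.002100 N).
Azimuth = atan2(E, N) = atan2(+0.001700, +0.002100) = 39.0° ≈ 039°.

039°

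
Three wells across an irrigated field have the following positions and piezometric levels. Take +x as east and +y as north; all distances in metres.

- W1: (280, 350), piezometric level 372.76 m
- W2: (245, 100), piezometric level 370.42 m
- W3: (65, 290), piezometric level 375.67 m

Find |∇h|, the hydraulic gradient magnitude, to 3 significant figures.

Taking W1 as reference: W2−W1 = (-35, -250, -2.34); W3−W1 = (-215, -60, +2.91).
Solve a·Δx + b·Δy = Δh: det = (-35)·(-60) − (-215)·(-250) = -51650.
∂h/∂x = [(-2.34)·(-60) − (+2.91)·(-250)] / -51650 = -0.01680
∂h/∂y = [(-35)·(+2.91) − (-215)·(-2.34)] / -51650 = +0.01171
|∇h| = √(-0.01680² + 0.01171²) = 0.02048

0.0205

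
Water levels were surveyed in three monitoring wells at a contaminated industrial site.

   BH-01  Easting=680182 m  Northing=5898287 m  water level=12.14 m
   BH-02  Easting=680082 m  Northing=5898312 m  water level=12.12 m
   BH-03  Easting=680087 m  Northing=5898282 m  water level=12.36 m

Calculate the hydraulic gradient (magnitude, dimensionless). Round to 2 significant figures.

Three-point gradient (reference BH-01): Δ to BH-02 = (-100, 25, -0.02), Δ to BH-03 = (-95, -5, +0.22).
∂h/∂x = -0.001878, ∂h/∂y = -0.008313 (det = 2875).
|∇h| = √(-0.001878² + -0.008313²) = 0.008522

0.0085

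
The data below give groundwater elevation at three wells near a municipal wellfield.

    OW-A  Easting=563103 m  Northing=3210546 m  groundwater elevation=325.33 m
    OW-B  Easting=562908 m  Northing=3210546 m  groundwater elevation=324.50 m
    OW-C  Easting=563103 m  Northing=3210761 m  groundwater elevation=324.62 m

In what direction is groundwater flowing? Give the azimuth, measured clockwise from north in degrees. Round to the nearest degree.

∂h/∂x = (324.50 − 325.33) / (562908 − 563103) = +0.004256
∂h/∂y = (324.62 − 325.33) / (3210761 − 3210546) = -0.003302
Flow direction (−∇h) has components (-0.004256 E, +0.003302 N).
Azimuth = atan2(E, N) = atan2(-0.004256, +0.003302) = 307.8° ≈ 308°.

308°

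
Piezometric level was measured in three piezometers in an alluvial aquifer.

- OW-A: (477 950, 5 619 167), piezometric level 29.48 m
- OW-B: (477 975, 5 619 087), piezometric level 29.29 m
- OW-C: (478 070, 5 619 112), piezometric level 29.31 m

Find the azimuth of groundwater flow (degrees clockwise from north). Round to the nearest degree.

170°

Differences from OW-A: to OW-B (Δx, Δy, Δh) = (25, -80, -0.19); to OW-C = (120, -55, -0.17).
Determinant of the coordinate differences = 25·(-55) − 120·(-80) = 8225.
∂h/∂x = [(-0.19)·(-55) − (-0.17)·(-80)] / 8225 = -0.0003830
∂h/∂y = [25·(-0.17) − 120·(-0.19)] / 8225 = +0.002255
Flow direction (−∇h) has components (+0.0003830 E, -0.002255 N).
Azimuth = atan2(E, N) = atan2(+0.0003830, -0.002255) = 170.4° ≈ 170°.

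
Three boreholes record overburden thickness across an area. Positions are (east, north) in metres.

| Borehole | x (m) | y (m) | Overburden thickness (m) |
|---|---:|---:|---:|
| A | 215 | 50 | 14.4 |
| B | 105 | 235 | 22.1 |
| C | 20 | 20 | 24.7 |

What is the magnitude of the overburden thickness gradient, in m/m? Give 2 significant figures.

0.055 m/m

Differences from A: to B (Δx, Δy, Δh) = (-110, 185, +7.7); to C = (-195, -30, +10.3).
Determinant of the coordinate differences = (-110)·(-30) − (-195)·185 = 39375.
∂d/∂x = [(+7.7)·(-30) − (+10.3)·185] / 39375 = -0.05426
∂d/∂y = [(-110)·(+10.3) − (-195)·(+7.7)] / 39375 = +0.009359
|∇f| = √(-0.05426² + 0.009359²) = 0.05506 m/m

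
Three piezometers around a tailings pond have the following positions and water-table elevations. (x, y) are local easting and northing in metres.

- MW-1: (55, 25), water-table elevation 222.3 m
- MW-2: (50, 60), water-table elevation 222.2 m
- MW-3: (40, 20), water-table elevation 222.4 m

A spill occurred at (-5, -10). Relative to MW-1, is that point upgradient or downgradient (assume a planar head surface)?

Three-point gradient (reference MW-1): Δ to MW-2 = (-5, 35, -0.1), Δ to MW-3 = (-15, -5, +0.1).
∂h/∂x = -0.005455, ∂h/∂y = -0.003636 (det = 550).
Head at (-5, -10) = 222.3 + (-0.005455)·(-60) + (-0.003636)·(-35) = 222.75 m.
That is higher than the 222.3 m at MW-1, so the point is upgradient.

upgradient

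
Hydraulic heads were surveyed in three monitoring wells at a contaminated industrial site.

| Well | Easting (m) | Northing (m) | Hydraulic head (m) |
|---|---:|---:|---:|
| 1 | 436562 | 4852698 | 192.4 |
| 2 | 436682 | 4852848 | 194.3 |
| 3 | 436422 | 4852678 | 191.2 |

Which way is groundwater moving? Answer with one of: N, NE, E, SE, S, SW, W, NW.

SW

Taking 1 as reference: 2−1 = (120, 150, +1.9); 3−1 = (-140, -20, -1.2).
Determinant of the coordinate differences = 120·(-20) − (-140)·150 = 18600.
∂h/∂x = [(+1.9)·(-20) − (-1.2)·150] / 18600 = +0.007634
∂h/∂y = [120·(-1.2) − (-140)·(+1.9)] / 18600 = +0.006559
Flow = −∇h = (-0.007634 east, -0.006559 north), which points southwest.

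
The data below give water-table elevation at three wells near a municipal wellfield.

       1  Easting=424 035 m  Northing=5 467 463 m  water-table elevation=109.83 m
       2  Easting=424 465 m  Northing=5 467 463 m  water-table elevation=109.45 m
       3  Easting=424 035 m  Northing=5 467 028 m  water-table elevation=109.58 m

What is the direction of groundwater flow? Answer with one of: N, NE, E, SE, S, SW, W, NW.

∂h/∂x = (109.45 − 109.83) / (424465 − 424035) = -0.0008837
∂h/∂y = (109.58 − 109.83) / (5467028 − 5467463) = +0.0005747
Flow = −∇h = (+0.0008837 east, -0.0005747 north), which points southeast.

SE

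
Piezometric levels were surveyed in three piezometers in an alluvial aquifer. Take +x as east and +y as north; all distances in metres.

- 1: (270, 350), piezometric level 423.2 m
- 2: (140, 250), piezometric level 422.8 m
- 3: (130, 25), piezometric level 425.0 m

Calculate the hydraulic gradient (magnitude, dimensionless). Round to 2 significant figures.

Three-point gradient (reference 1): Δ to 2 = (-130, -100, -0.4), Δ to 3 = (-140, -325, +1.8).
∂h/∂x = +0.01097, ∂h/∂y = -0.01027 (det = 28250).
|∇h| = √(0.01097² + -0.01027²) = 0.01503

0.015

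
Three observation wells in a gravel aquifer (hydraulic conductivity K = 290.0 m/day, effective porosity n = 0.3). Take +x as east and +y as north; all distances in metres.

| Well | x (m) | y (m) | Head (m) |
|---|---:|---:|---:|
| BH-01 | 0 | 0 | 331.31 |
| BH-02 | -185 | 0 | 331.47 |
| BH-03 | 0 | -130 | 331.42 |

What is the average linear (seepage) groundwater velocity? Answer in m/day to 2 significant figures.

1.2 m/day

∂h/∂x = (331.47 − 331.31) / (-185 − 0) = -0.0008649
∂h/∂y = (331.42 − 331.31) / (-130 − 0) = -0.0008462
|∇h| = √(-0.0008649² + -0.0008462²) = 0.00121
Seepage velocity v = K·i/n = 290.0 × 0.00121 / 0.3 = 1.17 m/day.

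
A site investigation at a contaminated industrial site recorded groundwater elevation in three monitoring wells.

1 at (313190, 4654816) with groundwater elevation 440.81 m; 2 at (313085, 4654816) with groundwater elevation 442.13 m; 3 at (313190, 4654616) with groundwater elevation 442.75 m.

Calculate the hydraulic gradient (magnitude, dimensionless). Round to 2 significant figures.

0.016

∂h/∂x = (442.13 − 440.81) / (313085 − 313190) = -0.01257
∂h/∂y = (442.75 − 440.81) / (4654616 − 4654816) = -0.009700
|∇h| = √(-0.01257² + -0.009700²) = 0.01588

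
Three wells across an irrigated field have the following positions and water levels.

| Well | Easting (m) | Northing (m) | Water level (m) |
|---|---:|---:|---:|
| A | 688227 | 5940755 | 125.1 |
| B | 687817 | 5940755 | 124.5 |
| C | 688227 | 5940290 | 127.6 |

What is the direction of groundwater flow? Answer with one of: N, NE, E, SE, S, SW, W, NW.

N

∂h/∂x = (124.5 − 125.1) / (687817 − 688227) = +0.001463
∂h/∂y = (127.6 − 125.1) / (5940290 − 5940755) = -0.005376
Flow = −∇h = (-0.001463 east, +0.005376 north), which points north.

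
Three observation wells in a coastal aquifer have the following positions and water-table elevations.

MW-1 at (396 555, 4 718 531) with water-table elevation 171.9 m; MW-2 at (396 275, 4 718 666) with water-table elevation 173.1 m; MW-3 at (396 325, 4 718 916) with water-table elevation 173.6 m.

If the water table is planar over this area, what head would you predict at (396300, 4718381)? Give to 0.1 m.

172.3 m

Taking MW-1 as reference: MW-2−MW-1 = (-280, 135, +1.2); MW-3−MW-1 = (-230, 385, +1.7).
Solve a·Δx + b·Δy = Δh: det = (-280)·385 − (-230)·135 = -76750.
∂h/∂x = [(+1.2)·385 − (+1.7)·135] / -76750 = -0.003029
∂h/∂y = [(-280)·(+1.7) − (-230)·(+1.2)] / -76750 = +0.002606
h(396300, 4718381) = 171.9 + (-0.003029)·(-255) + (+0.002606)·(-150) = 171.9 +0.772 -0.391 = 172.282 m.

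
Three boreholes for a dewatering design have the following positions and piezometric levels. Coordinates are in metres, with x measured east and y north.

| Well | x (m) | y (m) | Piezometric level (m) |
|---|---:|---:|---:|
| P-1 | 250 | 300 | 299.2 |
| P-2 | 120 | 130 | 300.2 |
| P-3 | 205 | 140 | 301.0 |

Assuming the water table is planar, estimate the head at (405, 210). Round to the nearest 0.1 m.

302.2 m

Differences from P-1: to P-2 (Δx, Δy, Δh) = (-130, -170, +1.0); to P-3 = (-45, -160, +1.8).
Determinant of the coordinate differences = (-130)·(-160) − (-45)·(-170) = 13150.
∂h/∂x = [(+1.0)·(-160) − (+1.8)·(-170)] / 13150 = +0.01110
∂h/∂y = [(-130)·(+1.8) − (-45)·(+1.0)] / 13150 = -0.01437
h(405, 210) = 299.2 + (+0.01110)·(155) + (-0.01437)·(-90) = 299.2 +1.721 +1.294 = 302.214 m.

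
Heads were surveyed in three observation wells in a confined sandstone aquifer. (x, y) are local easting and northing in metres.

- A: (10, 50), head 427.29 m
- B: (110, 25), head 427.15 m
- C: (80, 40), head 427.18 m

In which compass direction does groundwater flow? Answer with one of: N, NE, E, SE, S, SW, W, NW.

NE

Differences from A: to B (Δx, Δy, Δh) = (100, -25, -0.14); to C = (70, -10, -0.11).
Determinant of the coordinate differences = 100·(-10) − 70·(-25) = 750.
∂h/∂x = [(-0.14)·(-10) − (-0.11)·(-25)] / 750 = -0.001800
∂h/∂y = [100·(-0.11) − 70·(-0.14)] / 750 = -0.001600
Flow = −∇h = (+0.001800 east, +0.001600 north), which points northeast.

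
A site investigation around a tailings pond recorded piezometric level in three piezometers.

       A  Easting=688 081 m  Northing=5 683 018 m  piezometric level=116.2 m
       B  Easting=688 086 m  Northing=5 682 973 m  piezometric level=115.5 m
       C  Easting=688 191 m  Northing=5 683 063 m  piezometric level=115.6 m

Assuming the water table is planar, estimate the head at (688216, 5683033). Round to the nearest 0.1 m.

Differences from A: to B (Δx, Δy, Δh) = (5, -45, -0.7); to C = (110, 45, -0.6).
Determinant of the coordinate differences = 5·45 − 110·(-45) = 5175.
∂h/∂x = [(-0.7)·45 − (-0.6)·(-45)] / 5175 = -0.01130
∂h/∂y = [5·(-0.6) − 110·(-0.7)] / 5175 = +0.01430
h(688216, 5683033) = 116.2 + (-0.01130)·(135) + (+0.01430)·(15) = 116.2 -1.526 +0.214 = 114.888 m.

114.9 m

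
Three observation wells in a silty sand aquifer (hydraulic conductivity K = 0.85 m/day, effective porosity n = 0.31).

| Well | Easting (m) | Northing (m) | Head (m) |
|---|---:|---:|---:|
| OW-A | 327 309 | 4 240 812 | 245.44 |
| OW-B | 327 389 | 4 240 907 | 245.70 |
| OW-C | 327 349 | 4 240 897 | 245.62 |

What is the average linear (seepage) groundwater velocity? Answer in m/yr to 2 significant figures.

Differences from OW-A: to OW-B (Δx, Δy, Δh) = (80, 95, +0.26); to OW-C = (40, 85, +0.18).
Determinant of the coordinate differences = 80·85 − 40·95 = 3000.
∂h/∂x = [(+0.26)·85 − (+0.18)·95] / 3000 = +0.001667
∂h/∂y = [80·(+0.18) − 40·(+0.26)] / 3000 = +0.001333
|∇h| = √(0.001667² + 0.001333²) = 0.002134
Seepage velocity v = K·i/n = 0.85 × 0.002134 / 0.31 = 0.005851 m/day = 2.137 m/yr.

2.1 m/yr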